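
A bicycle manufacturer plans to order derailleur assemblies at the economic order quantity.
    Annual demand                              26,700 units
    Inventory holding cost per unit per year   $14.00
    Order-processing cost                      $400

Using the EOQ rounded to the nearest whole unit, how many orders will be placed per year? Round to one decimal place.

Q* = √(2·D·S / H) = √(2·26,700·400 / 14) = √1,525,714.3 ≈ 1,235.20 → Q = 1,235
N = D/Q = 26,700/1,235 ≈ 21.619 orders/yr

21.6 orders per year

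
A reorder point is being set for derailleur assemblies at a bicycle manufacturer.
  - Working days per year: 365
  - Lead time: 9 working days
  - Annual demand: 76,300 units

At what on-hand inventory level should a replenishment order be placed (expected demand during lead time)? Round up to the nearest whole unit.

1,882 units

Daily demand d = 76,300 / 365 = 209.041 units/day
Demand during lead time = 209.041 × 9 = 1,881.37
Reorder point = 1,881.37 → round up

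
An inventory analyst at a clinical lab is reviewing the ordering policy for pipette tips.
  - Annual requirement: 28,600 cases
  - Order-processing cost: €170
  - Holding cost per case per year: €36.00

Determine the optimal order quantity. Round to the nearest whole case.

Q* = √(2·D·S / H) = √(2·28,600·170 / 36) = √270,111.1 ≈ 519.72

520 cases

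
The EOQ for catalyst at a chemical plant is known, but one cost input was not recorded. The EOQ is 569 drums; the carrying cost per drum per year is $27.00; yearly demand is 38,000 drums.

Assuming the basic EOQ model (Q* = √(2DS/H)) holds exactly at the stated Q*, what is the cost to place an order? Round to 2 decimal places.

$115.02

Since Q* = (2DS/H)^½, squaring gives Q*²·H = 2DS.
S = Q²H / (2D) = 569² × 27 / (2 × 38,000) = 115.0204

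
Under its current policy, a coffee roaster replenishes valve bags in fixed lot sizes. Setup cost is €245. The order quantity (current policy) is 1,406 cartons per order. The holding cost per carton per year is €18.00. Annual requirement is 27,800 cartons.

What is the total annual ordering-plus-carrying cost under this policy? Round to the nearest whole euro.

€17,498

Ordering: D/Q × S = 27,800/1,406 × €245 = €4,844.24
Holding:  Q/2 × H = 1,406/2 × €18 = €12,654.00
Total = €4,844.24 + €12,654.00 = €17,498.24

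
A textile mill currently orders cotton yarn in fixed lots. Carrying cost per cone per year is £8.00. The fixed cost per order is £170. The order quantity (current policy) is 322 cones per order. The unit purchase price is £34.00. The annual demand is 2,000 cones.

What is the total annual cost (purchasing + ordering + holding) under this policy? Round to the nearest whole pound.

Ordering: D/Q × S = 2,000/322 × £170 = £1,055.90
Holding:  Q/2 × H = 322/2 × £8 = £1,288.00
Purchase cost = D·C = 2,000 × 34 = £68,000.00
Total = £1,055.90 + £1,288.00 + £68,000.00 = £70,343.90

£70,344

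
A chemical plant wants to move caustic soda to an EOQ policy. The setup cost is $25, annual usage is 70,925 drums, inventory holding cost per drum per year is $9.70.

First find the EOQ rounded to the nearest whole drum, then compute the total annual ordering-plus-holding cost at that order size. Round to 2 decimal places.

EOQ = √(2DS/H) = √(2 × 70,925 × 25 / 9.7)
    = √(365,592.78) ≈ 604.64 → Q = 605 drums
Ordering: D/Q × S = 70,925/605 × $25 = $2,930.79
Holding:  Q/2 × H = 605/2 × $9.7 = $2,934.25
Total = $2,930.79 + $2,934.25 = $5,865.04

$5,865.04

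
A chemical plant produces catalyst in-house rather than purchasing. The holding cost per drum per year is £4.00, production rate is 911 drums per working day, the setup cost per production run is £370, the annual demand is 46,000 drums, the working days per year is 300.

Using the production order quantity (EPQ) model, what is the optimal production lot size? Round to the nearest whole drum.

Daily demand d = 46,000/300 = 153.333; p = 911; 1 − d/p = 0.83169
EPQ = √(2DS / (H(1 − d/p)))
    = √(2 × 46,000 × 370 / (4 × 0.83169)) ≈ 3,198.78

3,199 drums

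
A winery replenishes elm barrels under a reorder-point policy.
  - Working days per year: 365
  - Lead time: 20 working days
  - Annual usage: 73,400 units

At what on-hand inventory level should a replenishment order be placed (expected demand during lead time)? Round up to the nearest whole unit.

4,022 units

Daily demand d = 73,400 / 365 = 201.096 units/day
Demand during lead time = 201.096 × 20 = 4,021.92
Reorder point = 4,021.92 → round up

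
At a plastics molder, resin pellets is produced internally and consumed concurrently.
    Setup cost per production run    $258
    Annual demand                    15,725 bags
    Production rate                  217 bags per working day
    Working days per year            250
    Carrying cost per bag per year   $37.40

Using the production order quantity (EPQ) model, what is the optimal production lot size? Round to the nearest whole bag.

Daily demand d = 15,725/250 = 62.900; p = 217; 1 − d/p = 0.71014
EPQ = √(2DS / (H(1 − d/p)))
    = √(2 × 15,725 × 258 / (37.4 × 0.71014)) ≈ 552.73

553 bags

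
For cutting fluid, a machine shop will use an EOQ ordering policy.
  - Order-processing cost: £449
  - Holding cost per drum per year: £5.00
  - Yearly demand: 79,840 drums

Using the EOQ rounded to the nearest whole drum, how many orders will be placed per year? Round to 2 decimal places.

21.08 orders per year

EOQ = √(2DS/H) = √(2 × 79,840 × 449 / 5)
    = √(14,339,264.00) ≈ 3,786.72 → Q = 3,787
N = D/Q = 79,840/3,787 ≈ 21.083 orders/yr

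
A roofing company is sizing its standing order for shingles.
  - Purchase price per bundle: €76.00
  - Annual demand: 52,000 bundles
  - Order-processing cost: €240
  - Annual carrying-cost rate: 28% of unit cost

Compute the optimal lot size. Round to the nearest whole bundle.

Carrying cost H = €76 × 28% = €21.2800/bundle/yr
EOQ = √(2DS/H) = √(2 × 52,000 × 240 / 21.28)
    = √(1,172,932.33) ≈ 1,083.02

1,083 bundles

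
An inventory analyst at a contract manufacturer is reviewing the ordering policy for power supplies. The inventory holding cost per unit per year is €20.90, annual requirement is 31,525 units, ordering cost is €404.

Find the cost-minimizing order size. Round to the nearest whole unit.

EOQ = √(2DS/H) = √(2 × 31,525 × 404 / 20.9)
    = √(1,218,765.55) ≈ 1,103.98

1,104 units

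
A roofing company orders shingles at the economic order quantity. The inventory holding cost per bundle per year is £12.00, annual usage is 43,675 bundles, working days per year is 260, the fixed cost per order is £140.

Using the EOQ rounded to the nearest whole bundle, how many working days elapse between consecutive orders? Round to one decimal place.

6.0 days

Optimal lot size Q* = (2 × 43,675 × £140 / £12)^½ ≈ 1,009.50 → Q = 1,009 bundles
T = Q/D × 260 days = 1,009/43,675 × 260 = 6.007 days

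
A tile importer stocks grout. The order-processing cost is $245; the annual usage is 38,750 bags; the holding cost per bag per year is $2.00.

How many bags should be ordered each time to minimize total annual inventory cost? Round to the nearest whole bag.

Optimal lot size Q* = (2 × 38,750 × $245 / $2)^½ ≈ 3,081.19

3,081 bags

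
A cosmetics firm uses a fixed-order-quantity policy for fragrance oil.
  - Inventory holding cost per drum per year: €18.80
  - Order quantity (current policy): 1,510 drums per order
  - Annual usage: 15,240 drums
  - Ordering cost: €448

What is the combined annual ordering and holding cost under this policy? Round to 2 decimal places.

Annual ordering cost = (D/Q)·S = (15,240/1,510) × 448 = €4,521.54
Annual holding cost  = (Q/2)·H = (1,510/2) × 18.8 = €14,194.00
Total = €4,521.54 + €14,194.00 = €18,715.54

€18,715.54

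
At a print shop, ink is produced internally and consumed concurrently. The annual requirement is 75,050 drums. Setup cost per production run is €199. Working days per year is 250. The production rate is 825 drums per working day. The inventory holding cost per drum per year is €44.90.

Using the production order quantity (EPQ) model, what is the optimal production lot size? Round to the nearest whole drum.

d = 75,050/250 = 300.2000 drums/day;  effective holding cost H(1 − d/p) = 44.9·(1 − 300.2000/825) = 28.56184
Q* = √(2DS / H_eff) = √(2·75,050·199 / 28.56184) ≈ 1,022.64

1,023 drums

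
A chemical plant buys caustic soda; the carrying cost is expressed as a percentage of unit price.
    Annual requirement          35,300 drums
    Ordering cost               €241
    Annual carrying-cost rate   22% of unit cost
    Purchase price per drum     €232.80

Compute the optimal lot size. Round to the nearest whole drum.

Carrying cost H = €232.8 × 22% = €51.2160/drum/yr
2DS/H = 2·35,300·241/51.216 = 332,212.59
EOQ = √332,212.59 ≈ 576.38

576 drums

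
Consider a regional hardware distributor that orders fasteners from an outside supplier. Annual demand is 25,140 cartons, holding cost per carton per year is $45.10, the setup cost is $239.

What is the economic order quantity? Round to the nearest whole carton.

Optimal lot size Q* = (2 × 25,140 × $239 / $45.1)^½ ≈ 516.19

516 cartons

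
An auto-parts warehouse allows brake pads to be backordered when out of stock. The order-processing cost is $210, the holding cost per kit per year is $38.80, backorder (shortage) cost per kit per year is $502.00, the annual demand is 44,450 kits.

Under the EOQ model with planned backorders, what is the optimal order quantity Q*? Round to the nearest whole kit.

720 kits

Q* = √(2DS/H) · √((H + b)/b)
   = √(2 × 44,450 × 210 / 38.8) · √((38.8 + 502) / 502)
   = 693.657 × 1.0379 ≈ 719.96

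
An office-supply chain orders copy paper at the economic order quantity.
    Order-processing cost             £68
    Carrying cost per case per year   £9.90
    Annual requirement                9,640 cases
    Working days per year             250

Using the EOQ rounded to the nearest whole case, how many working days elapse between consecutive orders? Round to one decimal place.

9.4 days

2DS/H = 2·9,640·68/9.9 = 132,428.28
EOQ = √132,428.28 ≈ 363.91 → Q = 364 cases
Days between orders = 250 / (D/Q) = 250 / 26.484 ≈ 9.440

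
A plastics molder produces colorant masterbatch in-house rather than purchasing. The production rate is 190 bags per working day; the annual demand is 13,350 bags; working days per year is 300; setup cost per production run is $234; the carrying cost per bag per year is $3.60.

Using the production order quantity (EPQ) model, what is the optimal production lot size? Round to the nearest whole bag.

Daily demand d = 13,350/300 = 44.500; p = 190; 1 − d/p = 0.76579
EPQ = √(2DS / (H(1 − d/p)))
    = √(2 × 13,350 × 234 / (3.6 × 0.76579)) ≈ 1,505.42

1,505 bags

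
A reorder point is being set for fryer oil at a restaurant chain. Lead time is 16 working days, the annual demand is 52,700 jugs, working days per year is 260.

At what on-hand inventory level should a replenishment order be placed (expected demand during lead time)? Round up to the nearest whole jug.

3,244 jugs

Daily demand d = 52,700 / 260 = 202.692 jugs/day
Demand during lead time = 202.692 × 16 = 3,243.08
Reorder point = 3,243.08 → round up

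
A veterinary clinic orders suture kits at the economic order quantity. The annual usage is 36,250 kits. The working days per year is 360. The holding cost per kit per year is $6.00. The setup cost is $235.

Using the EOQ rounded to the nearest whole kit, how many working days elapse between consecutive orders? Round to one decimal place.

16.7 days

EOQ = √(2DS/H) = √(2 × 36,250 × 235 / 6)
    = √(2,839,583.33) ≈ 1,685.11 → Q = 1,685 kits
Cycle time = (working days × Q)/D = (360 × 1,685) / 36,250 = 16.734 days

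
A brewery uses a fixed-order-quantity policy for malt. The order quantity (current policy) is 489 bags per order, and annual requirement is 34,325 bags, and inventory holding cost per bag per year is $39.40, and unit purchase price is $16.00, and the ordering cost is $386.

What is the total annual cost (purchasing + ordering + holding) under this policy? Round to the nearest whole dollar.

$585,928

Ordering: D/Q × S = 34,325/489 × $386 = $27,094.99
Holding:  Q/2 × H = 489/2 × $39.4 = $9,633.30
Purchase cost = D·C = 34,325 × 16 = $549,200.00
Total = $27,094.99 + $9,633.30 + $549,200.00 = $585,928.29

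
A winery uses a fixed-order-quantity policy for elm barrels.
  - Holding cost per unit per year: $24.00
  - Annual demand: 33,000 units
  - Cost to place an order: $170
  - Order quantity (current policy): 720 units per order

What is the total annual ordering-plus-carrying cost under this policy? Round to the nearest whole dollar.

$16,432

Orders/yr = 33,000/720 = 45.833; ordering cost = 45.833 × $170 = $7,791.67
Average inventory = 720/2 = 360; holding cost = 360 × $24 = $8,640.00
Total = $7,791.67 + $8,640.00 = $16,431.67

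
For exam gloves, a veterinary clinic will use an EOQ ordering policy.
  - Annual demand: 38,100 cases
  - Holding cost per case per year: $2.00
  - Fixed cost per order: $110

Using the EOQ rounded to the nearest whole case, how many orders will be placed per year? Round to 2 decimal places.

Optimal lot size Q* = (2 × 38,100 × $110 / $2)^½ ≈ 2,047.19 → Q = 2,047
Orders per year = D/Q = 38,100 / 2,047 = 18.613

18.61 orders per year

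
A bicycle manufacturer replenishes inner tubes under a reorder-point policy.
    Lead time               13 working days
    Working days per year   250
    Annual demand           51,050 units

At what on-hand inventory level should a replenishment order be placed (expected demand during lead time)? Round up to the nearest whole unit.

2,655 units

Daily demand d = 51,050 / 250 = 204.200 units/day
Demand during lead time = 204.200 × 13 = 2,654.60
Reorder point = 2,654.60 → round up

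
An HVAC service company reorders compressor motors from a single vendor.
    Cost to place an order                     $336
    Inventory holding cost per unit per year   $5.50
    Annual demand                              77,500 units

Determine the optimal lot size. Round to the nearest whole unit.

EOQ = √(2DS/H) = √(2 × 77,500 × 336 / 5.5)
    = √(9,469,090.91) ≈ 3,077.19

3,077 units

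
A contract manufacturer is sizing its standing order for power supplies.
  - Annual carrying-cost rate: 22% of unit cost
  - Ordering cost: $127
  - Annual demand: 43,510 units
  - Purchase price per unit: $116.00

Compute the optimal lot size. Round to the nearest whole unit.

Carrying cost H = $116 × 22% = $25.5200/unit/yr
2DS/H = 2·43,510·127/25.52 = 433,054.08
EOQ = √433,054.08 ≈ 658.07

658 units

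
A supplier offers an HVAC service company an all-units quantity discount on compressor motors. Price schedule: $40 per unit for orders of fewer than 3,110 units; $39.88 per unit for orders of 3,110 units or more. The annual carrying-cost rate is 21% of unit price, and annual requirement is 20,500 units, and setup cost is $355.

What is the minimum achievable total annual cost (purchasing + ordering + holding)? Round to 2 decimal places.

$831,057.21

H₁ = 21%×$40 = $8.4000;  H₂ = 21%×$39.88 = $8.3748
EOQ₁ = √(2×20,500×355/8.4000) = 1,316.34  (< 3,110, feasible at tier 1)
EOQ₂ = √(2×20,500×355/8.3748) = 1,318.31  (< 3,110 → use Q = 3,110 at tier-2 price)
TC(tier 1 (EOQ₁), Q≈1,316.3) = $831,057.21
TC(tier 2, Q≈3,110.0) = $832,902.85
Minimum at tier 1 (EOQ₁): $831,057.21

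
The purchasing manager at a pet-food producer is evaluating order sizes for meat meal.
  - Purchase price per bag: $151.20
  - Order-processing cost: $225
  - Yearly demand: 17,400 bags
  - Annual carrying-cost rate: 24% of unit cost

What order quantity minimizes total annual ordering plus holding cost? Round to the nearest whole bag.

Carrying cost H = $151.2 × 24% = $36.2880/bag/yr
2DS/H = 2·17,400·225/36.288 = 215,773.81
EOQ = √215,773.81 ≈ 464.51

465 bags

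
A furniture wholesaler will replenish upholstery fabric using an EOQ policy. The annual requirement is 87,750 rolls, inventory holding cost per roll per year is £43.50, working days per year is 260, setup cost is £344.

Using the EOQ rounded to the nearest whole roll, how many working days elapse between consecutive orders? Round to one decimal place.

3.5 days

Optimal lot size Q* = (2 × 87,750 × £344 / £43.5)^½ ≈ 1,178.08 → Q = 1,178 rolls
Days between orders = 260 / (D/Q) = 260 / 74.491 ≈ 3.490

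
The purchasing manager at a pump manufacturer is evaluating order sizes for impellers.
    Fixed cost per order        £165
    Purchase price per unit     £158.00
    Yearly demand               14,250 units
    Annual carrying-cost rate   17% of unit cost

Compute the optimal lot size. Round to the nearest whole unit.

418 units

H = i·C = 0.17 × £158 = £26.8600 per unit-year
Optimal lot size Q* = (2 × 14,250 × £165 / £26.86)^½ ≈ 418.42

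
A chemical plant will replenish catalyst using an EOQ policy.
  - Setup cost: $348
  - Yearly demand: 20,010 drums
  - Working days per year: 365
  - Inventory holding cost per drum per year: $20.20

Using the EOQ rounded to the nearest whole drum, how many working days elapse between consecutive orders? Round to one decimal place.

15.1 days

EOQ = √(2DS/H) = √(2 × 20,010 × 348 / 20.2)
    = √(689,453.47) ≈ 830.33 → Q = 830 drums
Days between orders = 365 / (D/Q) = 365 / 24.108 ≈ 15.140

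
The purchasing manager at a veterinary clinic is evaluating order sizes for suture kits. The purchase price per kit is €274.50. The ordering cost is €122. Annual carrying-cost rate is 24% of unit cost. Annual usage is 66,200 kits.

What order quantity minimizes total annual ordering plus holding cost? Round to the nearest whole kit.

H = i·C = 0.24 × €274.5 = €65.8800 per kit-year
Q* = √(2·D·S / H) = √(2·66,200·122 / 65.88) = √245,185.2 ≈ 495.16

495 kits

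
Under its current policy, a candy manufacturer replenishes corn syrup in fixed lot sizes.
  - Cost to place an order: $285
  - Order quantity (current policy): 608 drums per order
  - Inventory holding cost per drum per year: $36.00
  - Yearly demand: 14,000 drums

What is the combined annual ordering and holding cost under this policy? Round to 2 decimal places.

$17,506.50

Ordering: D/Q × S = 14,000/608 × $285 = $6,562.50
Holding:  Q/2 × H = 608/2 × $36 = $10,944.00
Total = $6,562.50 + $10,944.00 = $17,506.50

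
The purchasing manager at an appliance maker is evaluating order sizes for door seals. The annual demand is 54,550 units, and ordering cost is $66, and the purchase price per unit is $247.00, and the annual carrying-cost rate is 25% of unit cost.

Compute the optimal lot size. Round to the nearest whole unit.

Holding cost per unit per year: H = 25% × $247 = $61.7500
EOQ = √(2DS/H) = √(2 × 54,550 × 66 / 61.75)
    = √(116,608.91) ≈ 341.48

341 units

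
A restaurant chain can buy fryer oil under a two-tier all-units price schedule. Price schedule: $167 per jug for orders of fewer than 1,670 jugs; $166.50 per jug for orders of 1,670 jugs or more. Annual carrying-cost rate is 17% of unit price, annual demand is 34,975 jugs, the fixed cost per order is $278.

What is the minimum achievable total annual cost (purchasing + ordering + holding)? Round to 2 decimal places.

H₁ = 17%×$167 = $28.3900;  H₂ = 17%×$166.50 = $28.3050
EOQ₁ = √(2×34,975×278/28.3900) = 827.62  (< 1,670, feasible at tier 1)
EOQ₂ = √(2×34,975×278/28.3050) = 828.87  (< 1,670 → use Q = 1,670 at tier-2 price)
TC(tier 1 (EOQ₁), Q≈827.6) = $5,864,321.27
TC(tier 2, Q≈1,670.0) = $5,852,794.36
Minimum at tier 2: $5,852,794.36

$5,852,794.36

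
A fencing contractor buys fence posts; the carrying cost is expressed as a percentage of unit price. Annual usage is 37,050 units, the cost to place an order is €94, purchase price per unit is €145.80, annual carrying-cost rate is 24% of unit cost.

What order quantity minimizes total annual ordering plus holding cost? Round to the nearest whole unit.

Carrying cost H = €145.8 × 24% = €34.9920/unit/yr
EOQ = √(2DS/H) = √(2 × 37,050 × 94 / 34.992)
    = √(199,056.93) ≈ 446.16

446 units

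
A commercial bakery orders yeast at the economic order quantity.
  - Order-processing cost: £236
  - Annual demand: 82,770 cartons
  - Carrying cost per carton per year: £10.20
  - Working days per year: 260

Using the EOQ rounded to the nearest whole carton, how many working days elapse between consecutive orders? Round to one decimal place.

EOQ = √(2DS/H) = √(2 × 82,770 × 236 / 10.2)
    = √(3,830,141.18) ≈ 1,957.07 → Q = 1,957 cartons
T = Q/D × 260 days = 1,957/82,770 × 260 = 6.147 days

6.1 days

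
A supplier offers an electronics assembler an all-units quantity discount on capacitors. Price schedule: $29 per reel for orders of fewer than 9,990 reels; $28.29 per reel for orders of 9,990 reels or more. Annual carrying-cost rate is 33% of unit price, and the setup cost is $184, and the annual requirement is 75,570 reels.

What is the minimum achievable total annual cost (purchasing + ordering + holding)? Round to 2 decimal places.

$2,185,899.00

H₁ = 33%×$29 = $9.5700;  H₂ = 33%×$28.29 = $9.3357
EOQ₁ = √(2×75,570×184/9.5700) = 1,704.68  (< 9,990, feasible at tier 1)
EOQ₂ = √(2×75,570×184/9.3357) = 1,725.94  (< 9,990 → use Q = 9,990 at tier-2 price)
TC(tier 1 (EOQ₁), Q≈1,704.7) = $2,207,843.78
TC(tier 2, Q≈9,990.0) = $2,185,899.00
Minimum at tier 2: $2,185,899.00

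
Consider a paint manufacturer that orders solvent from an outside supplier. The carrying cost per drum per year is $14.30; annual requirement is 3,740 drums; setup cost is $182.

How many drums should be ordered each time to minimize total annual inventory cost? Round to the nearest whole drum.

309 drums

EOQ = √(2DS/H) = √(2 × 3,740 × 182 / 14.3)
    = √(95,200.00) ≈ 308.54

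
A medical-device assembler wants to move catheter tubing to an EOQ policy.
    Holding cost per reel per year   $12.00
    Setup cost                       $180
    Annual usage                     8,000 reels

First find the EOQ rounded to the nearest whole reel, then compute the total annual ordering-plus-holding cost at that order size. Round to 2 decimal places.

$5,878.78

2DS/H = 2·8,000·180/12 = 240,000.00
EOQ = √240,000.00 ≈ 489.90 → Q = 490 reels
Ordering: D/Q × S = 8,000/490 × $180 = $2,938.78
Holding:  Q/2 × H = 490/2 × $12 = $2,940.00
Total = $2,938.78 + $2,940.00 = $5,878.78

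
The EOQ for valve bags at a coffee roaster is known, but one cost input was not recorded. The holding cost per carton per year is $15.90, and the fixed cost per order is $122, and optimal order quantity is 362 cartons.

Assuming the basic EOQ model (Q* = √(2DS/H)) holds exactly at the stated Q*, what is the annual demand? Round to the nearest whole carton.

From Q* = √(2DS/H) ⇒ Q*² = 2DS/H.
D = Q²H / (2S) = 362² × 15.9 / (2 × 122) = 8,539.34

8,539 cartons per year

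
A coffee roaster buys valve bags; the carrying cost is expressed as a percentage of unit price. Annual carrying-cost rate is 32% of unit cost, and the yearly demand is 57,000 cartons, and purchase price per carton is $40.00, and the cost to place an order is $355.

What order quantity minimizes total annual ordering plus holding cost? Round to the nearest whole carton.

H = i·C = 0.32 × $40 = $12.8000 per carton-year
EOQ = √(2DS/H) = √(2 × 57,000 × 355 / 12.8)
    = √(3,161,718.75) ≈ 1,778.12

1,778 cartons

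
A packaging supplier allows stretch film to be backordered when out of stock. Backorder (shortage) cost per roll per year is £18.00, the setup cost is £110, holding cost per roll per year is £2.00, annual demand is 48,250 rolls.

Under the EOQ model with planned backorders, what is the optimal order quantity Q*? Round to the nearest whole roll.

Q* = √(2DS/H) · √((H + b)/b)
   = √(2 × 48,250 × 110 / 2) · √((2 + 18) / 18)
   = 2,303.801 × 1.0541 ≈ 2,428.42

2,428 rolls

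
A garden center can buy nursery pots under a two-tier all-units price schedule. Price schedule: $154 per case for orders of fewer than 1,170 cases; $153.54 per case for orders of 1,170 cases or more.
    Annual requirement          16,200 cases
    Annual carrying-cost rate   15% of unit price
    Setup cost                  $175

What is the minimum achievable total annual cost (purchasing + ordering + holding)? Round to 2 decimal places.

H₁ = 15%×$154 = $23.1000;  H₂ = 15%×$153.54 = $23.0310
EOQ₁ = √(2×16,200×175/23.1000) = 495.43  (< 1,170, feasible at tier 1)
EOQ₂ = √(2×16,200×175/23.0310) = 496.18  (< 1,170 → use Q = 1,170 at tier-2 price)
TC(tier 1 (EOQ₁), Q≈495.4) = $2,506,244.52
TC(tier 2, Q≈1,170.0) = $2,503,244.21
Minimum at tier 2: $2,503,244.21

$2,503,244.21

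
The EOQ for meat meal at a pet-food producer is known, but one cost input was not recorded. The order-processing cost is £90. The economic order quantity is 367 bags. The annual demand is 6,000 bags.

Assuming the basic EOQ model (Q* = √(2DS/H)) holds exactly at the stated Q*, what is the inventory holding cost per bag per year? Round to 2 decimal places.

£8.02

EOQ relation: Q² = 2DS/H, so rearrange for the unknown.
H = 2DS / Q² = 2 × 6,000 × 90 / 367² = 8.0185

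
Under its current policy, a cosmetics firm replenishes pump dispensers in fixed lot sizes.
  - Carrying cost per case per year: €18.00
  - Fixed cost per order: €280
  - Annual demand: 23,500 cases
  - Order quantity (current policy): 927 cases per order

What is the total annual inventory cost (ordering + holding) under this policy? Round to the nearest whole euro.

Orders/yr = 23,500/927 = 25.351; ordering cost = 25.351 × €280 = €7,098.17
Average inventory = 927/2 = 463.5; holding cost = 463.5 × €18 = €8,343.00
Total = €7,098.17 + €8,343.00 = €15,441.17

€15,441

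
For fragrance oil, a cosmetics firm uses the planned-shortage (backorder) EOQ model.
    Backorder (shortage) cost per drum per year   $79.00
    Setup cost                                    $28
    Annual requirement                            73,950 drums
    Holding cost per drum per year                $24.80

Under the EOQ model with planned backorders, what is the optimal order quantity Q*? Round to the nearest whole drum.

468 drums

Q* = √(2DS/H) · √((H + b)/b)
   = √(2 × 73,950 × 28 / 24.8) · √((24.8 + 79) / 79)
   = 408.637 × 1.1463 ≈ 468.41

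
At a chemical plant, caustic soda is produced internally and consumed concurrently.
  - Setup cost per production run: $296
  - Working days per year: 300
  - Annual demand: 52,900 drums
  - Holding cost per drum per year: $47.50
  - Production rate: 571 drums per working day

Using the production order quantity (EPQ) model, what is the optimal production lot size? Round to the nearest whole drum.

Daily demand d = 52,900/300 = 176.333; p = 571; 1 − d/p = 0.69119
EPQ = √(2DS / (H(1 − d/p)))
    = √(2 × 52,900 × 296 / (47.5 × 0.69119)) ≈ 976.66

977 drums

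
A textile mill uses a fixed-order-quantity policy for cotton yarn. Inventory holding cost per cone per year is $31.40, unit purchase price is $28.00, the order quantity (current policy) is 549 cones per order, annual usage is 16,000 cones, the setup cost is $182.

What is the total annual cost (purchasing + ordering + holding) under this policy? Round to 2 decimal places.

$461,923.49

Annual ordering cost = (D/Q)·S = (16,000/549) × 182 = $5,304.19
Annual holding cost  = (Q/2)·H = (549/2) × 31.4 = $8,619.30
Purchase cost = D·C = 16,000 × 28 = $448,000.00
Total = $5,304.19 + $8,619.30 + $448,000.00 = $461,923.49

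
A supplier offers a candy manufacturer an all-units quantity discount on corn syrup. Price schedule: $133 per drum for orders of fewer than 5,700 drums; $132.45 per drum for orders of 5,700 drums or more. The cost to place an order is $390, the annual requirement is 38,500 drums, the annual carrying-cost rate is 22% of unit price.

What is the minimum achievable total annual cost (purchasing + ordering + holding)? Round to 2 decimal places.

H₁ = 22%×$133 = $29.2600;  H₂ = 22%×$132.45 = $29.1390
EOQ₁ = √(2×38,500×390/29.2600) = 1,013.07  (< 5,700, feasible at tier 1)
EOQ₂ = √(2×38,500×390/29.1390) = 1,015.17  (< 5,700 → use Q = 5,700 at tier-2 price)
TC(tier 1 (EOQ₁), Q≈1,013.1) = $5,150,142.50
TC(tier 2, Q≈5,700.0) = $5,185,005.36
Minimum at tier 1 (EOQ₁): $5,150,142.50

$5,150,142.50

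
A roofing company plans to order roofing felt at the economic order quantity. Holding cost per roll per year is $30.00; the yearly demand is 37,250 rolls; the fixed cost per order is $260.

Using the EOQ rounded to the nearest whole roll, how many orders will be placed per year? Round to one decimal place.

46.3 orders per year

2DS/H = 2·37,250·260/30 = 645,666.67
EOQ = √645,666.67 ≈ 803.53 → Q = 804
N = D/Q = 37,250/804 ≈ 46.331 orders/yr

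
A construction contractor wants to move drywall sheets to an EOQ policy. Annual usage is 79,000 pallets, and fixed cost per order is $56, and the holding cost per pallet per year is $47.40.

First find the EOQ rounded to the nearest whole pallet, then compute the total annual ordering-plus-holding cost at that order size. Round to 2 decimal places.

Q* = √(2·D·S / H) = √(2·79,000·56 / 47.4) = √186,666.7 ≈ 432.05 → Q = 432 pallets
Ordering: D/Q × S = 79,000/432 × $56 = $10,240.74
Holding:  Q/2 × H = 432/2 × $47.4 = $10,238.40
Total = $10,240.74 + $10,238.40 = $20,479.14

$20,479.14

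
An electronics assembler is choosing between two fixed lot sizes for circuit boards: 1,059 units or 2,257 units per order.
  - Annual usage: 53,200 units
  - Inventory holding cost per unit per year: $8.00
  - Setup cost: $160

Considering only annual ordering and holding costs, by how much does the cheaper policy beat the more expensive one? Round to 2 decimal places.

$525.61

For each Q, cost = (D/Q)·S + (Q/2)·H.
TC(1,059) = (53,200/1,059)×160 + (1,059/2)×8 = $12,273.77
TC(2,257) = (53,200/2,257)×160 + (2,257/2)×8 = $12,799.38
Cheaper: Q = 1,059.  Difference = $525.61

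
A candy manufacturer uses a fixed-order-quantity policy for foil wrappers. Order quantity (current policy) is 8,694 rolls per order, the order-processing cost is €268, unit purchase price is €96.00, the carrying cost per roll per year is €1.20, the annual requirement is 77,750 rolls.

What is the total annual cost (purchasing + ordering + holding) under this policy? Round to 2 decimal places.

€7,471,613.11

Ordering: D/Q × S = 77,750/8,694 × €268 = €2,396.71
Holding:  Q/2 × H = 8,694/2 × €1.2 = €5,216.40
Purchase cost = D·C = 77,750 × 96 = €7,464,000.00
Total = €2,396.71 + €5,216.40 + €7,464,000.00 = €7,471,613.11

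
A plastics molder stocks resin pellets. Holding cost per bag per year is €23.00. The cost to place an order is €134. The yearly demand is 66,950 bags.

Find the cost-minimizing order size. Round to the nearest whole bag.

883 bags

Q* = √(2·D·S / H) = √(2·66,950·134 / 23) = √780,113.0 ≈ 883.24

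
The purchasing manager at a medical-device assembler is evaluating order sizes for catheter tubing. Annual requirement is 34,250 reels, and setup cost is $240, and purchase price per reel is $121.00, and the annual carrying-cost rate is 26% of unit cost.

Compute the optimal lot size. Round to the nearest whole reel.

Holding cost per reel per year: H = 26% × $121 = $31.4600
Q* = √(2·D·S / H) = √(2·34,250·240 / 31.46) = √522,568.3 ≈ 722.89

723 reels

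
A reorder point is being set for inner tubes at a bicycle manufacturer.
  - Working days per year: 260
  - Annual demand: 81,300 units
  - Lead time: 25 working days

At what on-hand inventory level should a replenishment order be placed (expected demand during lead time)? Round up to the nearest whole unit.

7,818 units

Daily demand d = 81,300 / 260 = 312.692 units/day
Demand during lead time = 312.692 × 25 = 7,817.31
Reorder point = 7,817.31 → round up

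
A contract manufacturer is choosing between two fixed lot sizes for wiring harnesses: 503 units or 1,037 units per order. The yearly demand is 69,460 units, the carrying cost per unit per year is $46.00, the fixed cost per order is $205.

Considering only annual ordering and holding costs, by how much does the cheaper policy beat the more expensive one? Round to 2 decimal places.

For each Q, cost = (D/Q)·S + (Q/2)·H.
TC(503) = (69,460/503)×205 + (503/2)×46 = $39,877.75
TC(1,037) = (69,460/1,037)×205 + (1,037/2)×46 = $37,582.24
Lots of 1,037 are cheaper by $2,295.50.

$2,295.50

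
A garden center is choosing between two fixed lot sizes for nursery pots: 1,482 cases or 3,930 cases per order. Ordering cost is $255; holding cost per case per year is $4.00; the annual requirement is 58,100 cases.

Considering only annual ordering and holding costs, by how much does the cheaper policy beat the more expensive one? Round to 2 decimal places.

Annual cost at Q: ordering D·S/Q plus holding Q·H/2.
TC(1,482) = (58,100/1,482)×255 + (1,482/2)×4 = $12,960.96
TC(3,930) = (58,100/3,930)×255 + (3,930/2)×4 = $11,629.85
Cheaper: Q = 3,930.  Difference = $1,331.12

$1,331.12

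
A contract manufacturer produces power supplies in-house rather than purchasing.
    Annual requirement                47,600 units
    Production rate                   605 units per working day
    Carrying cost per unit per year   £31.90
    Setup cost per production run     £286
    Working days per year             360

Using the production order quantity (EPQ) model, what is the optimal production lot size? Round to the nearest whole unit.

d = 47,600/360 = 132.2222 units/day;  effective holding cost H(1 − d/p) = 31.9·(1 − 132.2222/605) = 24.92828
Q* = √(2DS / H_eff) = √(2·47,600·286 / 24.92828) ≈ 1,045.09

1,045 units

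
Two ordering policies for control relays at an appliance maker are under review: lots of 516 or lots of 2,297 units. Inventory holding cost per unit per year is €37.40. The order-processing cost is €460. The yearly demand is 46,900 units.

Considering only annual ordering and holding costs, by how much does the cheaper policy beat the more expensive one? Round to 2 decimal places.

€886.87

TC(Q) = (D/Q)S + (Q/2)H
TC(516) = (46,900/516)×460 + (516/2)×37.4 = €51,459.28
TC(2,297) = (46,900/2,297)×460 + (2,297/2)×37.4 = €52,346.15
Cheaper: Q = 516.  Difference = €886.87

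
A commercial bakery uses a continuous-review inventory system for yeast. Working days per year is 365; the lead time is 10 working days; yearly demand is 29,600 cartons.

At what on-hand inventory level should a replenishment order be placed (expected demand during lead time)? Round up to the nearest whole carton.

Daily demand d = 29,600 / 365 = 81.096 cartons/day
Demand during lead time = 81.096 × 10 = 810.96
Reorder point = 810.96 → round up

811 cartons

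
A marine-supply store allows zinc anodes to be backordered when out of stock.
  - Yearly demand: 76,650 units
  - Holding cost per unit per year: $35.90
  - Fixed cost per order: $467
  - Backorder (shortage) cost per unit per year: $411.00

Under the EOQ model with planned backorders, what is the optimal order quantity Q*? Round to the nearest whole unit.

Basic EOQ = √(2·76,650·467/35.9) = 1,412.155
Backorder adjustment √((H+b)/b) = √((35.9+411)/411) = 1.0428
Q* = 1,412.155 × 1.0428 ≈ 1,472.54

1,473 units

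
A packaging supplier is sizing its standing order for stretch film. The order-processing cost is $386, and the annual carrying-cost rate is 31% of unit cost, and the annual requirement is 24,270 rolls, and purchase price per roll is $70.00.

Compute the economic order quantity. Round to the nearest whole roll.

Carrying cost H = $70 × 31% = $21.7000/roll/yr
EOQ = √(2DS/H) = √(2 × 24,270 × 386 / 21.7)
    = √(863,430.41) ≈ 929.21

929 rolls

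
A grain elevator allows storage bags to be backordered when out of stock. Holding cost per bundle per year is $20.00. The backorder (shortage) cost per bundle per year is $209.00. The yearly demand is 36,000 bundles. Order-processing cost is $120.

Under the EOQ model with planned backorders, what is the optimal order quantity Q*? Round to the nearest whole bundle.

Basic EOQ = √(2·36,000·120/20) = 657.267
Backorder adjustment √((H+b)/b) = √((20+209)/209) = 1.0468
Q* = 657.267 × 1.0468 ≈ 688.00

688 bundles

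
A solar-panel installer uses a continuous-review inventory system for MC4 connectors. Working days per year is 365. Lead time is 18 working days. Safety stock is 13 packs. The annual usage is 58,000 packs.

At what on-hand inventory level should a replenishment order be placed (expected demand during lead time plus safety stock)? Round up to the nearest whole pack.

Daily demand d = 58,000 / 365 = 158.904 packs/day
Demand during lead time = 158.904 × 18 = 2,860.27
Reorder point = 2,860.27 + 13 = 2,873.27 → round up

2,874 packs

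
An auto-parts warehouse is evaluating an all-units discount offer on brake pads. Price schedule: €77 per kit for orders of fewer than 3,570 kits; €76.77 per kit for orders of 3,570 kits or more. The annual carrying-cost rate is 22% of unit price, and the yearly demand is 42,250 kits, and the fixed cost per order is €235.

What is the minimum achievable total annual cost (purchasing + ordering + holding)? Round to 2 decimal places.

€3,271,590.83

H₁ = 22%×€77 = €16.9400;  H₂ = 22%×€76.77 = €16.8894
EOQ₁ = √(2×42,250×235/16.9400) = 1,082.69  (< 3,570, feasible at tier 1)
EOQ₂ = √(2×42,250×235/16.8894) = 1,084.31  (< 3,570 → use Q = 3,570 at tier-2 price)
TC(tier 1 (EOQ₁), Q≈1,082.7) = €3,271,590.83
TC(tier 2, Q≈3,570.0) = €3,276,461.24
Minimum at tier 1 (EOQ₁): €3,271,590.83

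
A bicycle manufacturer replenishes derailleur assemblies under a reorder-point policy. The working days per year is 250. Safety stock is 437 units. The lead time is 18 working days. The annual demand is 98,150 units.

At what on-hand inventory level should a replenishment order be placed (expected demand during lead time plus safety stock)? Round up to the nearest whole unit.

7,504 units

Daily demand d = 98,150 / 250 = 392.600 units/day
Demand during lead time = 392.600 × 18 = 7,066.80
Reorder point = 7,066.80 + 437 = 7,503.80 → round up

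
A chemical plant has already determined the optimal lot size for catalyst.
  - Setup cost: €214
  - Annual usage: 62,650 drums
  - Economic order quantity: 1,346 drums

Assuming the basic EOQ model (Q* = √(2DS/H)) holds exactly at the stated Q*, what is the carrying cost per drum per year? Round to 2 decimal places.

From Q* = √(2DS/H) ⇒ Q*² = 2DS/H.
H = 2DS / Q² = 2 × 62,650 × 214 / 1,346² = 14.8004

€14.80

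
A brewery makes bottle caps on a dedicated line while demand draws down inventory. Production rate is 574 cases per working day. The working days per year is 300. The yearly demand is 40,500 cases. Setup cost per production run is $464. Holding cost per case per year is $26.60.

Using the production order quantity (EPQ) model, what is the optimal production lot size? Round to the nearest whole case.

d = 40,500/300 = 135.0000 cases/day;  effective holding cost H(1 − d/p) = 26.6·(1 − 135.0000/574) = 20.34390
Q* = √(2DS / H_eff) = √(2·40,500·464 / 20.34390) ≈ 1,359.20

1,359 cases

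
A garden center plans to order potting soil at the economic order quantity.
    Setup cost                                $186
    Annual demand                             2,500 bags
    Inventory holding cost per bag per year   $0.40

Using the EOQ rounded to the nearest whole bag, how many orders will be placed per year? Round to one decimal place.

1.6 orders per year

EOQ = √(2DS/H) = √(2 × 2,500 × 186 / 0.4)
    = √(2,325,000.00) ≈ 1,524.80 → Q = 1,525
N = D/Q = 2,500/1,525 ≈ 1.639 orders/yr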